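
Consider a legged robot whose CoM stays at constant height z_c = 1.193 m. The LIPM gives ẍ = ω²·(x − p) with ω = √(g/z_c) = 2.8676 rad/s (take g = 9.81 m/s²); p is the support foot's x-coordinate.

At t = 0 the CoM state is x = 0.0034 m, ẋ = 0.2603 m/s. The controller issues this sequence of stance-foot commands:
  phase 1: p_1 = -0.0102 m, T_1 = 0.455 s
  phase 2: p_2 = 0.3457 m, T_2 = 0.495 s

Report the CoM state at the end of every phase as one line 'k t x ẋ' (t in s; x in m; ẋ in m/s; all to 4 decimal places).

1 0.4550 0.1717 0.5817
2 0.9500 0.3599 0.3020

phase 1: p=-0.0102, T=0.455, ωT=1.304758, cosh=1.979017, sinh=1.707779; start (x,ẋ)=(0.003400, 0.260300) → end (x,ẋ)=(0.171734, 0.581741)
phase 2: p=0.3457, T=0.495, ωT=1.419462, cosh=2.188370, sinh=1.946526; start (x,ẋ)=(0.171734, 0.581741) → end (x,ẋ)=(0.359884, 0.302013)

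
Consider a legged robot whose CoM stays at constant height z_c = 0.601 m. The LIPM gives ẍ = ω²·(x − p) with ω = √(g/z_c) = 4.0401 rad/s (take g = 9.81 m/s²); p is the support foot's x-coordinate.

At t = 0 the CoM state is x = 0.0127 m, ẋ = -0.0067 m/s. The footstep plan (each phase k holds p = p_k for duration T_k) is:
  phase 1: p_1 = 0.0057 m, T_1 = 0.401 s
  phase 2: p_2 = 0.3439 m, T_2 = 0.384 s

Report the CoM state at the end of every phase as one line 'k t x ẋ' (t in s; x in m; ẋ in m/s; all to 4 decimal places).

1 0.4010 0.0201 0.0511
2 0.7850 -0.4259 -2.8220

phase 1: p=0.0057, T=0.401, ωT=1.620080, cosh=2.625689, sinh=2.427806; start (x,ẋ)=(0.012700, -0.006700) → end (x,ẋ)=(0.020054, 0.051068)
phase 2: p=0.3439, T=0.384, ωT=1.551398, cosh=2.465007, sinh=2.253056; start (x,ẋ)=(0.020054, 0.051068) → end (x,ẋ)=(-0.425905, -2.821952)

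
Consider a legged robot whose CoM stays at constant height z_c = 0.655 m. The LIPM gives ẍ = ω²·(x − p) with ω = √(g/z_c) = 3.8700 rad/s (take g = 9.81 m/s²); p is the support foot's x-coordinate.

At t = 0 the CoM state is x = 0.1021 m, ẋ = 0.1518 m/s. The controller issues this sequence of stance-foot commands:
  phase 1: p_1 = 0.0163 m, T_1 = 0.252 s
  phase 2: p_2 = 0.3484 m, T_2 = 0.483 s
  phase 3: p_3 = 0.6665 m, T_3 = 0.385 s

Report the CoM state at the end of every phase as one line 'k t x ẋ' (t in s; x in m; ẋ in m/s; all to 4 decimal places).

phase 1: p=0.0163, T=0.252, ωT=0.975240, cosh=1.514453, sinh=1.137351; start (x,ẋ)=(0.102100, 0.151800) → end (x,ẋ)=(0.190852, 0.607547)
phase 2: p=0.3484, T=0.483, ωT=1.869210, cosh=3.318709, sinh=3.164464; start (x,ẋ)=(0.190852, 0.607547) → end (x,ẋ)=(0.322331, 0.086868)
phase 3: p=0.6665, T=0.385, ωT=1.489950, cosh=2.331129, sinh=2.105745; start (x,ẋ)=(0.322331, 0.086868) → end (x,ẋ)=(-0.088536, -2.602214)

1 0.2520 0.1909 0.6075
2 0.7350 0.3223 0.0869
3 1.1200 -0.0885 -2.6022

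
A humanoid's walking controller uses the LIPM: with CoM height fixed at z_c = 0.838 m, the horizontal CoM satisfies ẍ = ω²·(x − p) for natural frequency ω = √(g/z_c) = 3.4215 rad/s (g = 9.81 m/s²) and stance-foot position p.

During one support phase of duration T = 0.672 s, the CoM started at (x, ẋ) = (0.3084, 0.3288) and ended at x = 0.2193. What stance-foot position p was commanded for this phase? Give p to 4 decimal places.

ωT = 3.4215·0.672 = 2.299248; cosh(ωT) = 5.033509, sinh(ωT) = 4.933175
x(T) = p + (x₀−p)·cosh(ωT) + (ẋ₀/ω)·sinh(ωT) ⇒ p·(1 − cosh) = x(T) − x₀·cosh − (ẋ₀/ω)·sinh
numerator   = 0.2193 − (0.3084)·5.033509 − (0.3288/3.4215)·4.933175 = -1.807104
denominator = 1 − 5.033509 = -4.033509
p = -1.807104 / -4.033509 = 0.4480

p = 0.4480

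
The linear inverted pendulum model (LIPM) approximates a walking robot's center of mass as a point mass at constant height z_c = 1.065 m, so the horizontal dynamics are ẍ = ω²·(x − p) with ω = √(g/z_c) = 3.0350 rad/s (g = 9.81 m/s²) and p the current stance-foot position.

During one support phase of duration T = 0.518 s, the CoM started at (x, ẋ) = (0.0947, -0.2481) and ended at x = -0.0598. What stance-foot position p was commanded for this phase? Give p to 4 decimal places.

ωT = 3.0350·0.518 = 1.572130; cosh(ωT) = 2.512250, sinh(ωT) = 2.304647
x(T) = p + (x₀−p)·cosh(ωT) + (ẋ₀/ω)·sinh(ωT) ⇒ p·(1 − cosh) = x(T) − x₀·cosh − (ẋ₀/ω)·sinh
numerator   = -0.0598 − (0.0947)·2.512250 − (-0.2481/3.0350)·2.304647 = -0.109314
denominator = 1 − 2.512250 = -1.512250
p = -0.109314 / -1.512250 = 0.0723

p = 0.0723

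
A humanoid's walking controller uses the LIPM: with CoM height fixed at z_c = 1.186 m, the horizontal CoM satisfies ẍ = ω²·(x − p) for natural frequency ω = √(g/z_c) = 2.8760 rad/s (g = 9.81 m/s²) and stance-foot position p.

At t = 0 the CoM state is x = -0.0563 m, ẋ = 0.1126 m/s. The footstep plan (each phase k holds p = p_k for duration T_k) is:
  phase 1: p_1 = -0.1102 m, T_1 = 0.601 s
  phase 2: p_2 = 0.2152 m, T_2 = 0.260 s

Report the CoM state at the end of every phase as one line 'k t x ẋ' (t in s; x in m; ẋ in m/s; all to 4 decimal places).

phase 1: p=-0.1102, T=0.601, ωT=1.728476, cosh=2.904809, sinh=2.727255; start (x,ẋ)=(-0.056300, 0.112600) → end (x,ẋ)=(0.153146, 0.749851)
phase 2: p=0.2152, T=0.260, ωT=0.747760, cosh=1.292845, sinh=0.819419; start (x,ẋ)=(0.153146, 0.749851) → end (x,ẋ)=(0.348618, 0.823200)

1 0.6010 0.1531 0.7499
2 0.8610 0.3486 0.8232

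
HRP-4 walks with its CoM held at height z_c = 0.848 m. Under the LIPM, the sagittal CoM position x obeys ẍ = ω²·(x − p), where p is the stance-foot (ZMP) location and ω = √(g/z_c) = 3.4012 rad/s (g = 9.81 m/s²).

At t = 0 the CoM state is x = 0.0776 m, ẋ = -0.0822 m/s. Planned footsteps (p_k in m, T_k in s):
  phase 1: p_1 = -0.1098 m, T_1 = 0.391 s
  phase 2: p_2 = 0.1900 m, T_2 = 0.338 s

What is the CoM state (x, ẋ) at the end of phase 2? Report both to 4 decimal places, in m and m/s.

phase 1: p=-0.1098, T=0.391, ωT=1.329869, cosh=2.022530, sinh=1.758019; start (x,ẋ)=(0.077600, -0.082200) → end (x,ẋ)=(0.226735, 0.954282)
phase 2: p=0.1900, T=0.338, ωT=1.149606, cosh=1.736855, sinh=1.420093; start (x,ẋ)=(0.226735, 0.954282) → end (x,ẋ)=(0.652241, 1.834878)

x = 0.6522, ẋ = 1.8349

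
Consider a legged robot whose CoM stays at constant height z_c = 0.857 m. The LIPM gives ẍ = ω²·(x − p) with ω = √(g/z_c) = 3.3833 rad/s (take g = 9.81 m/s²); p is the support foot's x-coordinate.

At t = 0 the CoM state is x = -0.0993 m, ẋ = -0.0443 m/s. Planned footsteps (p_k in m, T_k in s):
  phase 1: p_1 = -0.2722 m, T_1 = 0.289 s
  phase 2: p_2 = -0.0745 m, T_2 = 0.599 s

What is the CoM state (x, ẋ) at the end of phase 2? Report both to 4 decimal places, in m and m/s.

phase 1: p=-0.2722, T=0.289, ωT=0.977774, cosh=1.517339, sinh=1.141192; start (x,ẋ)=(-0.099300, -0.044300) → end (x,ẋ)=(-0.024794, 0.600348)
phase 2: p=-0.0745, T=0.599, ωT=2.026597, cosh=3.860000, sinh=3.728217; start (x,ẋ)=(-0.024794, 0.600348) → end (x,ẋ)=(0.778915, 2.944312)

x = 0.7789, ẋ = 2.9443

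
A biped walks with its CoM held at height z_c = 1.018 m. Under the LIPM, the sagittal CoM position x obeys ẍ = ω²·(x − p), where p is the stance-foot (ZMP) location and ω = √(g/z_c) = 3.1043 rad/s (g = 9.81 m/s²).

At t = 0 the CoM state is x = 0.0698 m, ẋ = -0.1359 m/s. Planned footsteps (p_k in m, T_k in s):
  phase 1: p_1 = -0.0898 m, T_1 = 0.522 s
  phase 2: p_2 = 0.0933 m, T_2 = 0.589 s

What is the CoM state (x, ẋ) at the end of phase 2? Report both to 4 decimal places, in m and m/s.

x = 1.3342, ẋ = 3.9233

phase 1: p=-0.0898, T=0.522, ωT=1.620445, cosh=2.626574, sinh=2.428763; start (x,ẋ)=(0.069800, -0.135900) → end (x,ẋ)=(0.223075, 0.846370)
phase 2: p=0.0933, T=0.589, ωT=1.828433, cosh=3.192395, sinh=3.031729; start (x,ẋ)=(0.223075, 0.846370) → end (x,ẋ)=(1.334177, 3.923311)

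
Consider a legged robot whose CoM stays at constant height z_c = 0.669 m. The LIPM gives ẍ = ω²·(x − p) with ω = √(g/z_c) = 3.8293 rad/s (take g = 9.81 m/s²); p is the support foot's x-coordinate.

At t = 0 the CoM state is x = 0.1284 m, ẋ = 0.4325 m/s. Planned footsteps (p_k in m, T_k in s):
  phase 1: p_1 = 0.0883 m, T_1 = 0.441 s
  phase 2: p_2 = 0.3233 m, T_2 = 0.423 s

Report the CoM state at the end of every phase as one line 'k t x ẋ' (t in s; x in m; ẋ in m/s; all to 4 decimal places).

1 0.4410 0.4958 1.6118
2 0.8640 1.7976 5.8337

phase 1: p=0.0883, T=0.441, ωT=1.688721, cosh=2.798655, sinh=2.613900; start (x,ẋ)=(0.128400, 0.432500) → end (x,ẋ)=(0.495753, 1.611796)
phase 2: p=0.3233, T=0.423, ωT=1.619794, cosh=2.624994, sinh=2.427055; start (x,ẋ)=(0.495753, 1.611796) → end (x,ẋ)=(1.797562, 5.833717)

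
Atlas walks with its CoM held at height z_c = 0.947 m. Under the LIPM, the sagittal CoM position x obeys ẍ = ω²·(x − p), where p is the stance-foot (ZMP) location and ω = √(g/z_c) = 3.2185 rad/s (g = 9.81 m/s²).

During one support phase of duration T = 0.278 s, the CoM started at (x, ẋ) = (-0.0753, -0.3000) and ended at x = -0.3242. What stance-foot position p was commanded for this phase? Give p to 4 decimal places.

ωT = 3.2185·0.278 = 0.894743; cosh(ωT) = 1.427710, sinh(ωT) = 1.018997
x(T) = p + (x₀−p)·cosh(ωT) + (ẋ₀/ω)·sinh(ωT) ⇒ p·(1 − cosh) = x(T) − x₀·cosh − (ẋ₀/ω)·sinh
numerator   = -0.3242 − (-0.0753)·1.427710 − (-0.3000/3.2185)·1.018997 = -0.121712
denominator = 1 − 1.427710 = -0.427710
p = -0.121712 / -0.427710 = 0.2846

p = 0.2846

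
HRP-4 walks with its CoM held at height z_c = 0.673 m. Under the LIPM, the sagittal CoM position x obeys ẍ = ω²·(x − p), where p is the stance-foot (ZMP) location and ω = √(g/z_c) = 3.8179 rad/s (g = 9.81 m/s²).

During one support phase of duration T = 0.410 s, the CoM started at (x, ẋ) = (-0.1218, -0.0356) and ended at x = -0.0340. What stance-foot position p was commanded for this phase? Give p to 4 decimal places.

ωT = 3.8179·0.410 = 1.565339; cosh(ωT) = 2.496657, sinh(ωT) = 2.287640
x(T) = p + (x₀−p)·cosh(ωT) + (ẋ₀/ω)·sinh(ωT) ⇒ p·(1 − cosh) = x(T) − x₀·cosh − (ẋ₀/ω)·sinh
numerator   = -0.0340 − (-0.1218)·2.496657 − (-0.0356/3.8179)·2.287640 = 0.291424
denominator = 1 − 2.496657 = -1.496657
p = 0.291424 / -1.496657 = -0.1947

p = -0.1947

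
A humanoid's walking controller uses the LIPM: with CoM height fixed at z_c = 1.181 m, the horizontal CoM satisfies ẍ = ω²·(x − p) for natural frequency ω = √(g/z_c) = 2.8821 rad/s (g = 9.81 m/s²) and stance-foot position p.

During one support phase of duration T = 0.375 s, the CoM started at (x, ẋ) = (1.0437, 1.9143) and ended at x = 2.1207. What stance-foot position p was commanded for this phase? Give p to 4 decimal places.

ωT = 2.8821·0.375 = 1.080788; cosh(ωT) = 1.643164, sinh(ωT) = 1.303836
x(T) = p + (x₀−p)·cosh(ωT) + (ẋ₀/ω)·sinh(ωT) ⇒ p·(1 − cosh) = x(T) − x₀·cosh − (ẋ₀/ω)·sinh
numerator   = 2.1207 − (1.0437)·1.643164 − (1.9143/2.8821)·1.303836 = -0.460282
denominator = 1 − 1.643164 = -0.643164
p = -0.460282 / -0.643164 = 0.7157

p = 0.7157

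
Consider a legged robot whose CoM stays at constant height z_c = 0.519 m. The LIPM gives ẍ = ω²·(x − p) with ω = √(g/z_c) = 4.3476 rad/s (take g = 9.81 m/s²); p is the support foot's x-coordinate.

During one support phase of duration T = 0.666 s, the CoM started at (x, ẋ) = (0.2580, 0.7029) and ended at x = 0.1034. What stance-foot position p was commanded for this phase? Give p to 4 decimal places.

ωT = 4.3476·0.666 = 2.895502; cosh(ωT) = 9.073923, sinh(ωT) = 9.018652
x(T) = p + (x₀−p)·cosh(ωT) + (ẋ₀/ω)·sinh(ωT) ⇒ p·(1 − cosh) = x(T) − x₀·cosh − (ẋ₀/ω)·sinh
numerator   = 0.1034 − (0.2580)·9.073923 − (0.7029/4.3476)·9.018652 = -3.695766
denominator = 1 − 9.073923 = -8.073923
p = -3.695766 / -8.073923 = 0.4577

p = 0.4577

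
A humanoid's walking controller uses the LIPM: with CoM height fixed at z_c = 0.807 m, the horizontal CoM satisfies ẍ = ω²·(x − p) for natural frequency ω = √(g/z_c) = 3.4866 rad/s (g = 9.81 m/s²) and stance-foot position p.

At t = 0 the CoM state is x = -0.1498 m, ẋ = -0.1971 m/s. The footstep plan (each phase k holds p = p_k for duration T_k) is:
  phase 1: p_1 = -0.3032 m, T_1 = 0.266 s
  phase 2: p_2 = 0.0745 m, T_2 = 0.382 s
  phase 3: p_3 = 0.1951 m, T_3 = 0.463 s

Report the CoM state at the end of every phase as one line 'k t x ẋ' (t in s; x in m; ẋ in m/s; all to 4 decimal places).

1 0.2660 -0.1392 0.2821
2 0.6480 -0.2160 -0.7415
3 1.1110 -1.3915 -5.3943

phase 1: p=-0.3032, T=0.266, ωT=0.927436, cosh=1.461792, sinh=1.066226; start (x,ẋ)=(-0.149800, -0.197100) → end (x,ẋ)=(-0.139236, 0.282146)
phase 2: p=0.0745, T=0.382, ωT=1.331881, cosh=2.026072, sinh=1.762091; start (x,ẋ)=(-0.139236, 0.282146) → end (x,ẋ)=(-0.215950, -0.741482)
phase 3: p=0.1951, T=0.463, ωT=1.614296, cosh=2.611690, sinh=2.412659; start (x,ẋ)=(-0.215950, -0.741482) → end (x,ẋ)=(-1.391526, -5.394264)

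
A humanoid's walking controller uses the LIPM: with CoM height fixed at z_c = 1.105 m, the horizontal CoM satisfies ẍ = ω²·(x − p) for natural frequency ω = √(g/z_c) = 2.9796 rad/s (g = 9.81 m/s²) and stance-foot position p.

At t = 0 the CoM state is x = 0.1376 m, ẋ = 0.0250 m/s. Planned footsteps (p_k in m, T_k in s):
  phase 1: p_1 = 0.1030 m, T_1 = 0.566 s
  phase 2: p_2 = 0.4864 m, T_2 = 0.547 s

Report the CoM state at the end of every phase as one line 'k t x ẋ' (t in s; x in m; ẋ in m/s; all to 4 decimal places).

phase 1: p=0.1030, T=0.566, ωT=1.686454, cosh=2.792735, sinh=2.607560; start (x,ẋ)=(0.137600, 0.025000) → end (x,ẋ)=(0.221507, 0.338643)
phase 2: p=0.4864, T=0.547, ωT=1.629841, cosh=2.649512, sinh=2.453552; start (x,ẋ)=(0.221507, 0.338643) → end (x,ẋ)=(0.063418, -1.039289)

1 0.5660 0.2215 0.3386
2 1.1130 0.0634 -1.0393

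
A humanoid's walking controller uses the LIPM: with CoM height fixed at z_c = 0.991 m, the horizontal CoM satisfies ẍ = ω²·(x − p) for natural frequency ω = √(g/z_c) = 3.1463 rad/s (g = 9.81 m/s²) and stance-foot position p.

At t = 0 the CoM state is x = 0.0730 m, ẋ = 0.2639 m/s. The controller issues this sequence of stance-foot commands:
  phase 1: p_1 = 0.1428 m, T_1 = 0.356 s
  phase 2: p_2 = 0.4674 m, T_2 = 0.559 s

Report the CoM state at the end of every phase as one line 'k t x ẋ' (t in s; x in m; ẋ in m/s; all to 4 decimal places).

phase 1: p=0.1428, T=0.356, ωT=1.120083, cosh=1.695680, sinh=1.369428; start (x,ẋ)=(0.073000, 0.263900) → end (x,ẋ)=(0.139304, 0.146748)
phase 2: p=0.4674, T=0.559, ωT=1.758782, cosh=2.988808, sinh=2.816553; start (x,ẋ)=(0.139304, 0.146748) → end (x,ẋ)=(-0.381848, -2.468894)

1 0.3560 0.1393 0.1467
2 0.9150 -0.3818 -2.4689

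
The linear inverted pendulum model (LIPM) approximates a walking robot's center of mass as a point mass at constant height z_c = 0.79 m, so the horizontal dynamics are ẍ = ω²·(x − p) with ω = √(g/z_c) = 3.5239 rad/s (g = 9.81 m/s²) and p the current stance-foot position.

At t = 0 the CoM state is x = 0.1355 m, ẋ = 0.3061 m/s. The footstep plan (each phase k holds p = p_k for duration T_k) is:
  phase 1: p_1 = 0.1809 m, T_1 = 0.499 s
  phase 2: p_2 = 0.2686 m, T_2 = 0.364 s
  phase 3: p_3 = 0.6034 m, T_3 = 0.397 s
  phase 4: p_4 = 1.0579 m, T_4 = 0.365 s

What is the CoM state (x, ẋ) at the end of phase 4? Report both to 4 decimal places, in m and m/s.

phase 1: p=0.1809, T=0.499, ωT=1.758426, cosh=2.987806, sinh=2.815490; start (x,ẋ)=(0.135500, 0.306100) → end (x,ẋ)=(0.289818, 0.464131)
phase 2: p=0.2686, T=0.364, ωT=1.282700, cosh=1.941825, sinh=1.664537; start (x,ẋ)=(0.289818, 0.464131) → end (x,ẋ)=(0.529038, 1.025721)
phase 3: p=0.6034, T=0.397, ωT=1.398988, cosh=2.148973, sinh=1.902126; start (x,ẋ)=(0.529038, 1.025721) → end (x,ẋ)=(0.997260, 1.705802)
phase 4: p=1.0579, T=0.365, ωT=1.286223, cosh=1.947703, sinh=1.671390; start (x,ẋ)=(0.997260, 1.705802) → end (x,ẋ)=(1.748855, 2.965235)

x = 1.7489, ẋ = 2.9652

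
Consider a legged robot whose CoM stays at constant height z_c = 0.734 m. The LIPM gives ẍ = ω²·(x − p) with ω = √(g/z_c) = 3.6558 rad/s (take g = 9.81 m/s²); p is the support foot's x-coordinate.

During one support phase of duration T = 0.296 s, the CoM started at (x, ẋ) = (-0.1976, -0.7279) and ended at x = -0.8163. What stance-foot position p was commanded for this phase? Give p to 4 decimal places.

ωT = 3.6558·0.296 = 1.082117; cosh(ωT) = 1.644898, sinh(ωT) = 1.306021
x(T) = p + (x₀−p)·cosh(ωT) + (ẋ₀/ω)·sinh(ωT) ⇒ p·(1 − cosh) = x(T) − x₀·cosh − (ẋ₀/ω)·sinh
numerator   = -0.8163 − (-0.1976)·1.644898 − (-0.7279/3.6558)·1.306021 = -0.231228
denominator = 1 − 1.644898 = -0.644898
p = -0.231228 / -0.644898 = 0.3586

p = 0.3586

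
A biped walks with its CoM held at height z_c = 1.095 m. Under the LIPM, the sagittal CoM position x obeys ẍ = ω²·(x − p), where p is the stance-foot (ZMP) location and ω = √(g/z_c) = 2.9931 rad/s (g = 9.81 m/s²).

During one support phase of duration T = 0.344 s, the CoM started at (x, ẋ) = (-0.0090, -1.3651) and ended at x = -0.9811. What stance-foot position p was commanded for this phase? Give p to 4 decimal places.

p = 0.7083

ωT = 2.9931·0.344 = 1.029626; cosh(ωT) = 1.578580, sinh(ωT) = 1.221440
x(T) = p + (x₀−p)·cosh(ωT) + (ẋ₀/ω)·sinh(ωT) ⇒ p·(1 − cosh) = x(T) − x₀·cosh − (ẋ₀/ω)·sinh
numerator   = -0.9811 − (-0.0090)·1.578580 − (-1.3651/2.9931)·1.221440 = -0.409816
denominator = 1 − 1.578580 = -0.578580
p = -0.409816 / -0.578580 = 0.7083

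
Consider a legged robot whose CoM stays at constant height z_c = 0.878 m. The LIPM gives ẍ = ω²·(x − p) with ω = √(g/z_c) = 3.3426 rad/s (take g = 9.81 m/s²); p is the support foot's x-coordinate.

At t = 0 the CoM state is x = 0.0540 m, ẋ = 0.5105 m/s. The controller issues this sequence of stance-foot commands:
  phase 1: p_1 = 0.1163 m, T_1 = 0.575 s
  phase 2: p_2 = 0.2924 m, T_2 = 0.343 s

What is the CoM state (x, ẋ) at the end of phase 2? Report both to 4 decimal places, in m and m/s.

x = 0.9548, ẋ = 2.4347

phase 1: p=0.1163, T=0.575, ωT=1.921995, cosh=3.490447, sinh=3.344133; start (x,ẋ)=(0.054000, 0.510500) → end (x,ẋ)=(0.409579, 1.085478)
phase 2: p=0.2924, T=0.343, ωT=1.146512, cosh=1.732469, sinh=1.414726; start (x,ẋ)=(0.409579, 1.085478) → end (x,ẋ)=(0.954828, 2.434682)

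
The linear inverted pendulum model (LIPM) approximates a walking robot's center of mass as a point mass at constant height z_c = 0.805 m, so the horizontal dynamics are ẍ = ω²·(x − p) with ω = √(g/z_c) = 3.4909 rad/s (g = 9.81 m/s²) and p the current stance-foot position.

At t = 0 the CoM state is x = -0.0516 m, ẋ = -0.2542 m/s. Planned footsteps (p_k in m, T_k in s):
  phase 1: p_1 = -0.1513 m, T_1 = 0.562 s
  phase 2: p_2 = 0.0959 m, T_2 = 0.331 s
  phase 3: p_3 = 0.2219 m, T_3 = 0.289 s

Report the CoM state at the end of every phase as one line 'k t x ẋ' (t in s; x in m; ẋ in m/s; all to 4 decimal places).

1 0.5620 -0.0436 0.2914
2 0.8930 -0.0281 -0.1878
3 1.1820 -0.2305 -1.3295

phase 1: p=-0.1513, T=0.562, ωT=1.961886, cosh=3.626660, sinh=3.486067; start (x,ẋ)=(-0.051600, -0.254200) → end (x,ẋ)=(-0.043570, 0.291403)
phase 2: p=0.0959, T=0.331, ωT=1.155488, cosh=1.745238, sinh=1.430334; start (x,ẋ)=(-0.043570, 0.291403) → end (x,ẋ)=(-0.028111, -0.187827)
phase 3: p=0.2219, T=0.289, ωT=1.008870, cosh=1.553566, sinh=1.188935; start (x,ẋ)=(-0.028111, -0.187827) → end (x,ẋ)=(-0.230479, -1.329461)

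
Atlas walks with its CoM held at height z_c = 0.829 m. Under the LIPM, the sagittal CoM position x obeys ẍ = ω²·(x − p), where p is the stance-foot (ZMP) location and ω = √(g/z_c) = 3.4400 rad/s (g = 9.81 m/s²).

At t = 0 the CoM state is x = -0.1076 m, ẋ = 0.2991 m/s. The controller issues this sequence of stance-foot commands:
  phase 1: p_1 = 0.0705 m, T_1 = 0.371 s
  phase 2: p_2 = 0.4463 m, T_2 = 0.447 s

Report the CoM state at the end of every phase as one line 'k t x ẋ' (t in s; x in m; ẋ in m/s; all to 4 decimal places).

phase 1: p=0.0705, T=0.371, ωT=1.276240, cosh=1.931113, sinh=1.652029; start (x,ẋ)=(-0.107600, 0.299100) → end (x,ẋ)=(-0.129791, -0.434542)
phase 2: p=0.4463, T=0.447, ωT=1.537680, cosh=2.434330, sinh=2.219451; start (x,ẋ)=(-0.129791, -0.434542) → end (x,ẋ)=(-1.236458, -5.456225)

1 0.3710 -0.1298 -0.4345
2 0.8180 -1.2365 -5.4562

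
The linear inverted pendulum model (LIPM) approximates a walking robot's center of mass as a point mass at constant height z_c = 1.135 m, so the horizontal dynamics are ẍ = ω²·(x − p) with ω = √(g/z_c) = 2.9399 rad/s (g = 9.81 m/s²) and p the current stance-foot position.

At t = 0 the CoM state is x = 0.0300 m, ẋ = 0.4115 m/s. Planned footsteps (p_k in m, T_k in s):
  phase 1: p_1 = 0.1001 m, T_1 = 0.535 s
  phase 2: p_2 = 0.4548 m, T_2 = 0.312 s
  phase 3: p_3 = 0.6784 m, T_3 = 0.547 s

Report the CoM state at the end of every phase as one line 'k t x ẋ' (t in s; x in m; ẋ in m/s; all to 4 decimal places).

1 0.5350 0.2467 0.5591
2 0.8470 0.3528 0.1681
3 1.3940 -0.0300 -1.8573

phase 1: p=0.1001, T=0.535, ωT=1.572847, cosh=2.513902, sinh=2.306448; start (x,ẋ)=(0.030000, 0.411500) → end (x,ẋ)=(0.246711, 0.559142)
phase 2: p=0.4548, T=0.312, ωT=0.917249, cosh=1.451007, sinh=1.051390; start (x,ẋ)=(0.246711, 0.559142) → end (x,ẋ)=(0.352826, 0.168118)
phase 3: p=0.6784, T=0.547, ωT=1.608125, cosh=2.596852, sinh=2.396589; start (x,ẋ)=(0.352826, 0.168118) → end (x,ẋ)=(-0.030019, -1.857331)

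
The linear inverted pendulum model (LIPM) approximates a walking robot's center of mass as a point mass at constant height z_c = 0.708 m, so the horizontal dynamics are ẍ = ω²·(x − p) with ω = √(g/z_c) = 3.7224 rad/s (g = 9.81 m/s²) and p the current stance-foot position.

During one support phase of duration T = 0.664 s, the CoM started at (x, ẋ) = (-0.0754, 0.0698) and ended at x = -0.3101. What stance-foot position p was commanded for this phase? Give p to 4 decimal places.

ωT = 3.7224·0.664 = 2.471674; cosh(ωT) = 5.963346, sinh(ωT) = 5.878903
x(T) = p + (x₀−p)·cosh(ωT) + (ẋ₀/ω)·sinh(ωT) ⇒ p·(1 − cosh) = x(T) − x₀·cosh − (ẋ₀/ω)·sinh
numerator   = -0.3101 − (-0.0754)·5.963346 − (0.0698/3.7224)·5.878903 = 0.029299
denominator = 1 − 5.963346 = -4.963346
p = 0.029299 / -4.963346 = -0.0059

p = -0.0059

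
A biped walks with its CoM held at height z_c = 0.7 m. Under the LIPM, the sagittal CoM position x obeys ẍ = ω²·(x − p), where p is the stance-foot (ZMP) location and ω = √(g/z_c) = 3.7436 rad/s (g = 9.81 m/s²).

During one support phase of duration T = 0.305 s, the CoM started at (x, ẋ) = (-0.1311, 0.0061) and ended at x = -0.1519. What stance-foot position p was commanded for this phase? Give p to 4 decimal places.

ωT = 3.7436·0.305 = 1.141798; cosh(ωT) = 1.725820, sinh(ωT) = 1.406575
x(T) = p + (x₀−p)·cosh(ωT) + (ẋ₀/ω)·sinh(ωT) ⇒ p·(1 − cosh) = x(T) − x₀·cosh − (ẋ₀/ω)·sinh
numerator   = -0.1519 − (-0.1311)·1.725820 − (0.0061/3.7436)·1.406575 = 0.072063
denominator = 1 − 1.725820 = -0.725820
p = 0.072063 / -0.725820 = -0.0993

p = -0.0993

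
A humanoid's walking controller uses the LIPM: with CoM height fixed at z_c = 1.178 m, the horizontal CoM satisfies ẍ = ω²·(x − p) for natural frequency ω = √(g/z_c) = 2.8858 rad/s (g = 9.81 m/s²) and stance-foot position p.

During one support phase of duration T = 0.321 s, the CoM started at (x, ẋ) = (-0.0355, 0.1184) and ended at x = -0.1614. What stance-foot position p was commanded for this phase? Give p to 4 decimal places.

p = 0.3327

ωT = 2.8858·0.321 = 0.926342; cosh(ωT) = 1.460627, sinh(ωT) = 1.064627
x(T) = p + (x₀−p)·cosh(ωT) + (ẋ₀/ω)·sinh(ωT) ⇒ p·(1 − cosh) = x(T) − x₀·cosh − (ẋ₀/ω)·sinh
numerator   = -0.1614 − (-0.0355)·1.460627 − (0.1184/2.8858)·1.064627 = -0.153228
denominator = 1 − 1.460627 = -0.460627
p = -0.153228 / -0.460627 = 0.3327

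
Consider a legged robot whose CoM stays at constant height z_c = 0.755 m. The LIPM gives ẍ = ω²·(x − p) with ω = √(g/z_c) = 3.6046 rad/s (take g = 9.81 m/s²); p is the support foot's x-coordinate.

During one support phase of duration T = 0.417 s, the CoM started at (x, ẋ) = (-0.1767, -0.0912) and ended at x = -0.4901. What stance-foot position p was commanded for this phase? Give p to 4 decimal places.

p = 0.0141

ωT = 3.6046·0.417 = 1.503118; cosh(ωT) = 2.359061, sinh(ωT) = 2.136625
x(T) = p + (x₀−p)·cosh(ωT) + (ẋ₀/ω)·sinh(ωT) ⇒ p·(1 − cosh) = x(T) − x₀·cosh − (ẋ₀/ω)·sinh
numerator   = -0.4901 − (-0.1767)·2.359061 − (-0.0912/3.6046)·2.136625 = -0.019195
denominator = 1 − 2.359061 = -1.359061
p = -0.019195 / -1.359061 = 0.0141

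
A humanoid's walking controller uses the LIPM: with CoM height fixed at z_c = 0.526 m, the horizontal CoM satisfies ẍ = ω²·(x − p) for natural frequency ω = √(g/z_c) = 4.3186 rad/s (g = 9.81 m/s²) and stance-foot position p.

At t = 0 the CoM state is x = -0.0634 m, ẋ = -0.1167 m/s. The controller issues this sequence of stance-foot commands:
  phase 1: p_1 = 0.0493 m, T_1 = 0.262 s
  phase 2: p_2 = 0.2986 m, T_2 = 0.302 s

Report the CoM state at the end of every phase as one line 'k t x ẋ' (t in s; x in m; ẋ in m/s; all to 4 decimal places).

1 0.2620 -0.1811 -0.8757
2 0.5640 -0.9964 -5.2679

phase 1: p=0.0493, T=0.262, ωT=1.131473, cosh=1.711389, sinh=1.388831; start (x,ẋ)=(-0.063400, -0.116700) → end (x,ẋ)=(-0.181103, -0.875672)
phase 2: p=0.2986, T=0.302, ωT=1.304217, cosh=1.978094, sinh=1.706709; start (x,ẋ)=(-0.181103, -0.875672) → end (x,ẋ)=(-0.996364, -5.267861)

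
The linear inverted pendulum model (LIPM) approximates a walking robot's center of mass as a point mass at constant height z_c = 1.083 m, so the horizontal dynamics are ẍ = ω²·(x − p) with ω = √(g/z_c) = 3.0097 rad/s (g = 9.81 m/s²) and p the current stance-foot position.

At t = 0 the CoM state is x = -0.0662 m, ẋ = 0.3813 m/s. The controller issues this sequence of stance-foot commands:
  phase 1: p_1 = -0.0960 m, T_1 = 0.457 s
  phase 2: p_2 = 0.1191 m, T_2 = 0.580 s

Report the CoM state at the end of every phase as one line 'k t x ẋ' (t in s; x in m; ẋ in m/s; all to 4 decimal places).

1 0.4570 0.2014 0.9687
2 1.0370 1.2558 3.5471

phase 1: p=-0.0960, T=0.457, ωT=1.375433, cosh=2.104760, sinh=1.852030; start (x,ẋ)=(-0.066200, 0.381300) → end (x,ẋ)=(0.201356, 0.968652)
phase 2: p=0.1191, T=0.580, ωT=1.745626, cosh=2.952011, sinh=2.777476; start (x,ẋ)=(0.201356, 0.968652) → end (x,ẋ)=(1.255833, 3.547080)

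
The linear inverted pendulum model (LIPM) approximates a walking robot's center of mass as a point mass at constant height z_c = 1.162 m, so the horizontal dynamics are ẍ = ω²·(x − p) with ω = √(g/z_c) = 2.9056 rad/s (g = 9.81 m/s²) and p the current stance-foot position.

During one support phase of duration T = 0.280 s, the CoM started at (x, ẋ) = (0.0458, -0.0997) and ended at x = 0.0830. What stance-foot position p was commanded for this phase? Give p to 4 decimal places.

p = -0.1496

ωT = 2.9056·0.280 = 0.813568; cosh(ωT) = 1.349608, sinh(ωT) = 0.906335
x(T) = p + (x₀−p)·cosh(ωT) + (ẋ₀/ω)·sinh(ωT) ⇒ p·(1 − cosh) = x(T) − x₀·cosh − (ẋ₀/ω)·sinh
numerator   = 0.0830 − (0.0458)·1.349608 − (-0.0997/2.9056)·0.906335 = 0.052287
denominator = 1 − 1.349608 = -0.349608
p = 0.052287 / -0.349608 = -0.1496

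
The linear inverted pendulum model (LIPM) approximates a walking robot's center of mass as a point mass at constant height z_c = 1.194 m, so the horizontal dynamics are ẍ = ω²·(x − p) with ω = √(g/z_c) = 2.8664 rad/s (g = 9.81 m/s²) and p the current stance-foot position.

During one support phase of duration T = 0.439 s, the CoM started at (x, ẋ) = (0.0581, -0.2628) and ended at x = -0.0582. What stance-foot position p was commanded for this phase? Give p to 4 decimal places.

p = 0.0226

ωT = 2.8664·0.439 = 1.258350; cosh(ωT) = 1.901865, sinh(ωT) = 1.617743
x(T) = p + (x₀−p)·cosh(ωT) + (ẋ₀/ω)·sinh(ωT) ⇒ p·(1 − cosh) = x(T) − x₀·cosh − (ẋ₀/ω)·sinh
numerator   = -0.0582 − (0.0581)·1.901865 − (-0.2628/2.8664)·1.617743 = -0.020379
denominator = 1 − 1.901865 = -0.901865
p = -0.020379 / -0.901865 = 0.0226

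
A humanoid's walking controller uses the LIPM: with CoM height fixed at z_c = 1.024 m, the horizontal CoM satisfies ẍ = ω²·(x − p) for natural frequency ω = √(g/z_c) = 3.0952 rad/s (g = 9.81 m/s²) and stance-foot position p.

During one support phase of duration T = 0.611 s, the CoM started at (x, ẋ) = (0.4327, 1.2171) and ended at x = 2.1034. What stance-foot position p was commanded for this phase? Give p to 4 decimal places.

p = 0.2664

ωT = 3.0952·0.611 = 1.891167; cosh(ωT) = 3.388997, sinh(ωT) = 3.238102
x(T) = p + (x₀−p)·cosh(ωT) + (ẋ₀/ω)·sinh(ωT) ⇒ p·(1 − cosh) = x(T) − x₀·cosh − (ẋ₀/ω)·sinh
numerator   = 2.1034 − (0.4327)·3.388997 − (1.2171/3.0952)·3.238102 = -0.636311
denominator = 1 − 3.388997 = -2.388997
p = -0.636311 / -2.388997 = 0.2664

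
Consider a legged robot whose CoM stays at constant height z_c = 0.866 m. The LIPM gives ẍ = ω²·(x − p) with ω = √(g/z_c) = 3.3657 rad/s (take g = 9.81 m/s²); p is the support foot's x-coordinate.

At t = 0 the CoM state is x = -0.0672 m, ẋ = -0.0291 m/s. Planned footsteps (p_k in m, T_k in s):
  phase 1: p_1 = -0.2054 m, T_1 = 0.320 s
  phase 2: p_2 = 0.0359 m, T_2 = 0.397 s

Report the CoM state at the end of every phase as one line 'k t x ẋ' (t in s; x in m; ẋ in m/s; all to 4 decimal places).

1 0.3200 0.0098 0.5559
2 0.7170 0.2753 0.9749

phase 1: p=-0.2054, T=0.320, ωT=1.077024, cosh=1.638268, sinh=1.297661; start (x,ẋ)=(-0.067200, -0.029100) → end (x,ẋ)=(0.009789, 0.555920)
phase 2: p=0.0359, T=0.397, ωT=1.336183, cosh=2.033670, sinh=1.770823; start (x,ẋ)=(0.009789, 0.555920) → end (x,ẋ)=(0.275290, 0.974935)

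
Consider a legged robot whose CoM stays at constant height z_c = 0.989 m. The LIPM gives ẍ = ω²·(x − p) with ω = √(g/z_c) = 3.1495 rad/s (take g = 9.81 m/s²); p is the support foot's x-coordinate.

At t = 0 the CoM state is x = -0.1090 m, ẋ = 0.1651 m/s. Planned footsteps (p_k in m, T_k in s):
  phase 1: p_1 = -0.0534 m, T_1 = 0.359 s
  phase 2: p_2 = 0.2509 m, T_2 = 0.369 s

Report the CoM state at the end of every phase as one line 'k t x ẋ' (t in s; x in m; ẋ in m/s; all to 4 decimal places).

phase 1: p=-0.0534, T=0.359, ωT=1.130671, cosh=1.710275, sinh=1.387458; start (x,ẋ)=(-0.109000, 0.165100) → end (x,ẋ)=(-0.075759, 0.039406)
phase 2: p=0.2509, T=0.369, ωT=1.162165, cosh=1.754828, sinh=1.442020; start (x,ẋ)=(-0.075759, 0.039406) → end (x,ẋ)=(-0.304289, -1.414420)

1 0.3590 -0.0758 0.0394
2 0.7280 -0.3043 -1.4144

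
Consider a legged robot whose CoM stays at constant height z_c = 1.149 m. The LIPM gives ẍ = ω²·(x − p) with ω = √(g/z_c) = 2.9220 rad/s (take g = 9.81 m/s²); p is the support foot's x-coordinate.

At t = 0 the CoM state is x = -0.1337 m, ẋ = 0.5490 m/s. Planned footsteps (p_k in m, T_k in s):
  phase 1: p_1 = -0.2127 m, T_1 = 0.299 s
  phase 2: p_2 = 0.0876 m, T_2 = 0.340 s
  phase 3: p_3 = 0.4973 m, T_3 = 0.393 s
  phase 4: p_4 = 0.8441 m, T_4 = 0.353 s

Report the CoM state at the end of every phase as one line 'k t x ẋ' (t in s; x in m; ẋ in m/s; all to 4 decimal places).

1 0.2990 0.0843 1.0005
2 0.6390 0.4814 1.5249
3 1.0320 1.2098 2.5801
4 1.3850 2.5033 5.3869

phase 1: p=-0.2127, T=0.299, ωT=0.873678, cosh=1.406560, sinh=0.989146; start (x,ẋ)=(-0.133700, 0.549000) → end (x,ẋ)=(0.084264, 1.000534)
phase 2: p=0.0876, T=0.340, ωT=0.993480, cosh=1.535451, sinh=1.165165; start (x,ẋ)=(0.084264, 1.000534) → end (x,ẋ)=(0.481447, 1.524913)
phase 3: p=0.4973, T=0.393, ωT=1.148346, cosh=1.735067, sinh=1.417906; start (x,ẋ)=(0.481447, 1.524913) → end (x,ẋ)=(1.209760, 2.580144)
phase 4: p=0.8441, T=0.353, ωT=1.031466, cosh=1.580830, sinh=1.224346; start (x,ẋ)=(1.209760, 2.580144) → end (x,ẋ)=(2.503252, 5.386932)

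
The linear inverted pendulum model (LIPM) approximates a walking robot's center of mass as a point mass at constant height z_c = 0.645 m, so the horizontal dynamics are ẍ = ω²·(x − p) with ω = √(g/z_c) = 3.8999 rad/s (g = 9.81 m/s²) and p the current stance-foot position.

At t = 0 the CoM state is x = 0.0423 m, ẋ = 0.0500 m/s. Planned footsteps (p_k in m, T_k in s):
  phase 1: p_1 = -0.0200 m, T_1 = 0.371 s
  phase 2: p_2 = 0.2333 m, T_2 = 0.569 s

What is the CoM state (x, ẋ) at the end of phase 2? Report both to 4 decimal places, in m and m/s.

x = 0.5235, ẋ = 1.2341

phase 1: p=-0.0200, T=0.371, ωT=1.446863, cosh=2.242534, sinh=2.007227; start (x,ẋ)=(0.042300, 0.050000) → end (x,ẋ)=(0.145444, 0.599810)
phase 2: p=0.2333, T=0.569, ωT=2.219043, cosh=4.653619, sinh=4.544906; start (x,ẋ)=(0.145444, 0.599810) → end (x,ẋ)=(0.523466, 1.234073)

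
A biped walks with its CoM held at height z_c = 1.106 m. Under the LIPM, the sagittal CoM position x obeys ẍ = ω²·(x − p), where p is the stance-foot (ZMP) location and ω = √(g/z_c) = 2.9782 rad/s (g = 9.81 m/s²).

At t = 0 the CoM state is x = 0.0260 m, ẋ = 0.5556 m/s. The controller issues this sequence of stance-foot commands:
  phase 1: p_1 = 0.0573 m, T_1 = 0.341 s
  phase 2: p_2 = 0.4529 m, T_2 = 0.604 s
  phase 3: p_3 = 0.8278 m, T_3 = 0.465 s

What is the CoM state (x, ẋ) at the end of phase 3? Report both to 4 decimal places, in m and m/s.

phase 1: p=0.0573, T=0.341, ωT=1.015566, cosh=1.561562, sinh=1.199364; start (x,ẋ)=(0.026000, 0.555600) → end (x,ẋ)=(0.232171, 0.755802)
phase 2: p=0.4529, T=0.604, ωT=1.798833, cosh=3.104041, sinh=2.938549; start (x,ẋ)=(0.232171, 0.755802) → end (x,ẋ)=(0.513488, 0.414313)
phase 3: p=0.8278, T=0.465, ωT=1.384863, cosh=2.122318, sinh=1.871960; start (x,ẋ)=(0.513488, 0.414313) → end (x,ẋ)=(0.421149, -0.873005)

x = 0.4211, ẋ = -0.8730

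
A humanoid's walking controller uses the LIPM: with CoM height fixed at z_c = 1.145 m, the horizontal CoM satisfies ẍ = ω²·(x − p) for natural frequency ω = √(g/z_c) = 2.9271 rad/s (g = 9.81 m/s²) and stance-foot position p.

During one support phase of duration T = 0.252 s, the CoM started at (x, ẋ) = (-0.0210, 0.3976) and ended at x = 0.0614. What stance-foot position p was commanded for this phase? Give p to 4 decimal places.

ωT = 2.9271·0.252 = 0.737629; cosh(ωT) = 1.284609, sinh(ωT) = 0.806363
x(T) = p + (x₀−p)·cosh(ωT) + (ẋ₀/ω)·sinh(ωT) ⇒ p·(1 − cosh) = x(T) − x₀·cosh − (ẋ₀/ω)·sinh
numerator   = 0.0614 − (-0.0210)·1.284609 − (0.3976/2.9271)·0.806363 = -0.021155
denominator = 1 − 1.284609 = -0.284609
p = -0.021155 / -0.284609 = 0.0743

p = 0.0743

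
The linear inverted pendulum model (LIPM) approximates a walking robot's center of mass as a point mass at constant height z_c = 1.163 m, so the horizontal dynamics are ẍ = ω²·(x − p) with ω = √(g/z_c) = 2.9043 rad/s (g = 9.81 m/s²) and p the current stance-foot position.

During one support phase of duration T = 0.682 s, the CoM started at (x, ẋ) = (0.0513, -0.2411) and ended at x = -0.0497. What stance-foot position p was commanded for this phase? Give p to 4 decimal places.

p = -0.0208

ωT = 2.9043·0.682 = 1.980733; cosh(ωT) = 3.693010, sinh(ωT) = 3.555041
x(T) = p + (x₀−p)·cosh(ωT) + (ẋ₀/ω)·sinh(ωT) ⇒ p·(1 − cosh) = x(T) − x₀·cosh − (ẋ₀/ω)·sinh
numerator   = -0.0497 − (0.0513)·3.693010 − (-0.2411/2.9043)·3.555041 = 0.055970
denominator = 1 − 3.693010 = -2.693010
p = 0.055970 / -2.693010 = -0.0208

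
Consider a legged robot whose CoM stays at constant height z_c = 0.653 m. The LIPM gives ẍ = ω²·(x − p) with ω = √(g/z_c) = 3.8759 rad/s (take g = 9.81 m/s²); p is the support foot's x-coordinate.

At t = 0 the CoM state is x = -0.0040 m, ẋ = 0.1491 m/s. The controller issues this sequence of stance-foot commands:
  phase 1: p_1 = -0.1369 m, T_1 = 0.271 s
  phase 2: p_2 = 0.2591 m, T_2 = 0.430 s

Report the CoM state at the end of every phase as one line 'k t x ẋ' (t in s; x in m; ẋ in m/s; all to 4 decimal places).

phase 1: p=-0.1369, T=0.271, ωT=1.050369, cosh=1.604257, sinh=1.254448; start (x,ẋ)=(-0.004000, 0.149100) → end (x,ẋ)=(0.124562, 0.885370)
phase 2: p=0.2591, T=0.430, ωT=1.666637, cosh=2.741607, sinh=2.552726; start (x,ẋ)=(0.124562, 0.885370) → end (x,ẋ)=(0.473369, 1.096208)

1 0.2710 0.1246 0.8854
2 0.7010 0.4734 1.0962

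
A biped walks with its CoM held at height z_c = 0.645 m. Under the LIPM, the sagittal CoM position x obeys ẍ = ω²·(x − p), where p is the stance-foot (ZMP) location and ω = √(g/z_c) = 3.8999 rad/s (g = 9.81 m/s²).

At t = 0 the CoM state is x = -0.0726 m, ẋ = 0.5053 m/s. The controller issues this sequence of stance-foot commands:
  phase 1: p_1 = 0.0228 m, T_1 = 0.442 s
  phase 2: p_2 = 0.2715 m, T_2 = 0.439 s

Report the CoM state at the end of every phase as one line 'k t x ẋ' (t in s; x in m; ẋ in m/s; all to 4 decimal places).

1 0.4420 0.0985 0.4517
2 0.8810 0.0871 -0.5160

phase 1: p=0.0228, T=0.442, ωT=1.723756, cosh=2.891969, sinh=2.713574; start (x,ẋ)=(-0.072600, 0.505300) → end (x,ẋ)=(0.098497, 0.451725)
phase 2: p=0.2715, T=0.439, ωT=1.712056, cosh=2.860418, sinh=2.679923; start (x,ẋ)=(0.098497, 0.451725) → end (x,ẋ)=(0.087055, -0.516007)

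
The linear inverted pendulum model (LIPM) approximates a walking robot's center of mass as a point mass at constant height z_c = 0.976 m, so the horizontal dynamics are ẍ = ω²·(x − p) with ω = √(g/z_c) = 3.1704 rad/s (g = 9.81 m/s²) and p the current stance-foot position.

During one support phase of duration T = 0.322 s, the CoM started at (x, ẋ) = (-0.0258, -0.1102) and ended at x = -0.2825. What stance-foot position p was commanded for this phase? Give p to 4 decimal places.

p = 0.3523

ωT = 3.1704·0.322 = 1.020869; cosh(ωT) = 1.567943, sinh(ωT) = 1.207662
x(T) = p + (x₀−p)·cosh(ωT) + (ẋ₀/ω)·sinh(ωT) ⇒ p·(1 − cosh) = x(T) − x₀·cosh − (ẋ₀/ω)·sinh
numerator   = -0.2825 − (-0.0258)·1.567943 − (-0.1102/3.1704)·1.207662 = -0.200070
denominator = 1 − 1.567943 = -0.567943
p = -0.200070 / -0.567943 = 0.3523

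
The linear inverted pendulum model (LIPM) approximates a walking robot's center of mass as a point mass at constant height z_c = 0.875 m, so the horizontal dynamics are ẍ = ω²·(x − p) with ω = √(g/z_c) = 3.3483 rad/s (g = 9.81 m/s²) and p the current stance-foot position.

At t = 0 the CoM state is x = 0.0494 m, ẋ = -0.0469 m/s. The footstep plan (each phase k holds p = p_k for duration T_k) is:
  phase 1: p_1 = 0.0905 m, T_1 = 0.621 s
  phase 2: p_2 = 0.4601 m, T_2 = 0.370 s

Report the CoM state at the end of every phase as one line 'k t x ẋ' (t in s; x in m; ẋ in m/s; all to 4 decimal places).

1 0.6210 -0.1316 -0.7323
2 0.9910 -0.9926 -4.5021

phase 1: p=0.0905, T=0.621, ωT=2.079294, cosh=4.061920, sinh=3.936902; start (x,ẋ)=(0.049400, -0.046900) → end (x,ẋ)=(-0.131590, -0.732281)
phase 2: p=0.4601, T=0.370, ωT=1.238871, cosh=1.870713, sinh=1.581002; start (x,ẋ)=(-0.131590, -0.732281) → end (x,ẋ)=(-0.992550, -4.502096)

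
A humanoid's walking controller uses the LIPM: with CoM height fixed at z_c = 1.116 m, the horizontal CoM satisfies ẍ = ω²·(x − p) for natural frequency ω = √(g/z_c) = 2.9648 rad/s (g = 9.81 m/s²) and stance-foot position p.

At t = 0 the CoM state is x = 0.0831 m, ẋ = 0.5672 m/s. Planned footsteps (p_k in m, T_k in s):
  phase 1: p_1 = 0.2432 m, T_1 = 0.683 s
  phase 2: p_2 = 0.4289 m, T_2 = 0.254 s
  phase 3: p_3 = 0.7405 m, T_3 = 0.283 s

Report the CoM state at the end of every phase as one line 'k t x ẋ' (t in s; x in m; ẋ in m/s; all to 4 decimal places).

1 0.6830 0.3382 0.4193
2 0.9370 0.4281 0.3218
3 1.2200 0.4137 -0.4296

phase 1: p=0.2432, T=0.683, ωT=2.024958, cosh=3.853898, sinh=3.721898; start (x,ẋ)=(0.083100, 0.567200) → end (x,ẋ)=(0.338233, 0.419278)
phase 2: p=0.4289, T=0.254, ωT=0.753059, cosh=1.297205, sinh=0.826281; start (x,ẋ)=(0.338233, 0.419278) → end (x,ẋ)=(0.428137, 0.321776)
phase 3: p=0.7405, T=0.283, ωT=0.839038, cosh=1.373133, sinh=0.941007; start (x,ẋ)=(0.428137, 0.321776) → end (x,ẋ)=(0.413714, -0.429620)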